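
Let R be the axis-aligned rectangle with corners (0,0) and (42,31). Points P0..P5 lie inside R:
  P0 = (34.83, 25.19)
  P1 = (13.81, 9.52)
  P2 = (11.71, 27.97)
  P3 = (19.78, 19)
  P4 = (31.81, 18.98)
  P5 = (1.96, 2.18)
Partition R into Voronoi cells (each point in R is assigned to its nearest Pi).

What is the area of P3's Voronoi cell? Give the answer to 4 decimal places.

1. box [0,42]×[0,31]: [(0, 0) (42, 0) (42, 31) (0, 31)]
2. ⊥bis P3·P0 via (27.305,22.095): [(0, 0) (36.3926, 0) (23.6424, 31) (0, 31)]  |A|=930.5423
3. ⊥bis P3·P1 via (16.795,14.26): [(0, 24.8366) (35.3277, 2.5891) (23.6424, 31) (0, 31)]  |A|=444.7206
4. ⊥bis P3·P2 via (15.745,23.485): [(10.1456, 18.4474) (35.3277, 2.5891) (23.7655, 30.7008)]  |A|=262.2764
5. ⊥bis P3·P4 via (25.795,18.99): [(10.1456, 18.4474) (25.7777, 8.6032) (25.8062, 25.739) (23.7655, 30.7008)]  |A|=180.3672
6. ⊥bis P3·P5 via (10.87,10.59): [(10.1456, 18.4474) (25.7777, 8.6032) (25.8062, 25.739) (23.7655, 30.7008)]  |A|=180.3672
7. canonical 4-gon: [(10.1456, 18.4474) (25.7777, 8.6032) (25.8062, 25.739) (23.7655, 30.7008)]
8. shoelace: 180.3672

Area of P3's cell: 180.3672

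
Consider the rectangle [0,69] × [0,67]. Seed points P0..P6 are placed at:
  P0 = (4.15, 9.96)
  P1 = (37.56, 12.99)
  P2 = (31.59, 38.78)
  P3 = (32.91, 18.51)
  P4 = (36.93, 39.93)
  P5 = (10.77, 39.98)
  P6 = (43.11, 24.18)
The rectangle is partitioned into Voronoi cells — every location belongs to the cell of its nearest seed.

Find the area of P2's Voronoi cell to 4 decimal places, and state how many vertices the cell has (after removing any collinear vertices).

Area of P2's cell: 414.8017 (5 vertices)

1. box [0,69]×[0,67]: [(0, 0) (69, 0) (69, 67) (0, 67)]
2. ⊥bis P2·P0 via (17.87,24.37): [(0, 41.3843) (43.4656, 0) (69, 0) (69, 67) (0, 67)]  |A|=3723.6027
3. ⊥bis P2·P1 via (34.575,25.885): [(0, 41.3843) (19.8571, 22.478) (69, 33.8539) (69, 67) (0, 67)]  |A|=2604.7828
4. ⊥bis P2·P3 via (32.25,28.645): [(0, 41.3843) (14.588, 27.4948) (52.0752, 29.936) (69, 33.8539) (69, 67) (0, 67)]  |A|=2504.3184
5. ⊥bis P2·P4 via (34.26,39.355): [(0, 41.3843) (14.588, 27.4948) (36.5068, 28.9222) (28.3065, 67) (0, 67)]  |A|=1169.1284
6. ⊥bis P2·P5 via (21.18,39.38): [(20.5172, 27.881) (36.5068, 28.9222) (28.3065, 67) (22.7719, 67)]  |A|=416.9457
7. ⊥bis P2·P6 via (37.35,31.48): [(20.5172, 27.881) (33.8926, 28.752) (36.1584, 30.5398) (28.3065, 67) (22.7719, 67)]  |A|=414.8017
8. canonical 5-gon: [(20.5172, 27.881) (33.8926, 28.752) (36.1584, 30.5398) (28.3065, 67) (22.7719, 67)]
9. shoelace: 414.8017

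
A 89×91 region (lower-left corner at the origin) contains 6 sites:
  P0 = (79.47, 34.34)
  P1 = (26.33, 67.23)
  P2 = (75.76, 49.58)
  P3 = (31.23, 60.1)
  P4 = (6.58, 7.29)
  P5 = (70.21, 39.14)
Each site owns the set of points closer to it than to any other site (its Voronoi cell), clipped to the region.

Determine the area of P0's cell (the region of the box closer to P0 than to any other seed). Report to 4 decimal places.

Area of P0's cell: 952.7151

1. box [0,89]×[0,91]: [(0, 0) (89, 0) (89, 91) (0, 91)]
2. ⊥bis P0·P1 via (52.9,50.785): [(21.4676, 0) (89, 0) (89, 91) (77.7903, 91)]  |A|=3582.7656
3. ⊥bis P0·P2 via (77.615,41.96): [(42.0845, 33.3105) (21.4676, 0) (89, 0) (89, 44.7315)]  |A|=2174.0712
4. ⊥bis P0·P3 via (55.35,47.22): [(48.7947, 34.944) (30.1347, 0) (89, 0) (89, 44.7315)]  |A|=1927.719
5. ⊥bis P0·P4 via (43.025,20.815): [(48.7947, 34.944) (42.2971, 22.7763) (50.7496, 0) (89, 0) (89, 44.7315)]  |A|=1692.9532
6. ⊥bis P0·P5 via (74.84,36.74): [(77.5358, 41.9407) (55.7955, 0) (89, 0) (89, 44.7315)]  |A|=952.7151
7. canonical 4-gon: [(77.5358, 41.9407) (55.7955, 0) (89, 0) (89, 44.7315)]
8. shoelace: 952.7151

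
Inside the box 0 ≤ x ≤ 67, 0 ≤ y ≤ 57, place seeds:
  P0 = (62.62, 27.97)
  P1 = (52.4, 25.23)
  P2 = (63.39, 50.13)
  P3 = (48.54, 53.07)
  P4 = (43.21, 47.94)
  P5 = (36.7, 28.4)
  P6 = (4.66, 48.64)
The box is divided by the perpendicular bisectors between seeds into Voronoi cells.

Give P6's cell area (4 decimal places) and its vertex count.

1. box [0,67]×[0,57]: [(0, 0) (67, 0) (67, 57) (0, 57)]
2. ⊥bis P6·P0 via (33.64,38.305): [(0, 0) (19.9795, 0) (40.3071, 57) (0, 57)]  |A|=1718.1675
3. ⊥bis P6·P1 via (28.53,36.935): [(0, 0) (10.4184, 0) (38.3692, 57) (0, 57)]  |A|=1390.4452
4. ⊥bis P6·P2 via (34.025,49.385): [(0, 0) (10.4184, 0) (34.055, 48.2021) (33.8318, 57) (0, 57)]  |A|=1370.4857
5. ⊥bis P6·P3 via (26.6,50.855): [(0, 0) (10.4184, 0) (28.0949, 36.0477) (25.9796, 57) (0, 57)]  |A|=1260.6505
6. ⊥bis P6·P4 via (23.935,48.29): [(0, 0) (10.4184, 0) (23.5442, 26.7674) (24.0932, 57) (0, 57)]  |A|=1174.6451
7. ⊥bis P6·P5 via (20.68,38.52): [(0, 5.7835) (23.8487, 43.536) (24.0932, 57) (0, 57)]  |A|=772.9179
8. canonical 4-gon: [(0, 5.7835) (23.8487, 43.536) (24.0932, 57) (0, 57)]
9. shoelace: 772.9179

Area of P6's cell: 772.9179 (4 vertices)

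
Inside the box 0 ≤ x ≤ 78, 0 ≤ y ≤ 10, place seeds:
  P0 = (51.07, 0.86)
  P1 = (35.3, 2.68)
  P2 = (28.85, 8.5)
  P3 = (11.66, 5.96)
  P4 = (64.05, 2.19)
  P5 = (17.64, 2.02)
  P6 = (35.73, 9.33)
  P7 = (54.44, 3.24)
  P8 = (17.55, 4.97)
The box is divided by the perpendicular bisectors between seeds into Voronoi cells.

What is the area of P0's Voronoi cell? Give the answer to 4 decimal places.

1. box [0,78]×[0,10]: [(0, 0) (78, 0) (78, 10) (0, 10)]
2. ⊥bis P0·P1 via (43.185,1.77): [(42.9807, 0) (78, 0) (78, 10) (44.1348, 10)]  |A|=344.4223
3. ⊥bis P0·P2 via (39.96,4.68): [(42.9807, 0) (78, 0) (78, 10) (44.1348, 10)]  |A|=344.4223
4. ⊥bis P0·P3 via (31.365,3.41): [(42.9807, 0) (78, 0) (78, 10) (44.1348, 10)]  |A|=344.4223
5. ⊥bis P0·P4 via (57.56,1.525): [(42.9807, 0) (57.7163, 0) (56.6916, 10) (44.1348, 10)]  |A|=136.4616
6. ⊥bis P0·P5 via (34.355,1.44): [(42.9807, 0) (57.7163, 0) (56.6916, 10) (44.1348, 10)]  |A|=136.4616
7. ⊥bis P0·P6 via (43.4,5.095): [(43.6133, 5.4813) (42.9807, 0) (57.7163, 0) (56.6916, 10) (46.1083, 10)]  |A|=132.0029
8. ⊥bis P0·P7 via (52.755,2.05): [(43.6133, 5.4813) (42.9807, 0) (54.2028, 0) (47.1405, 10) (46.1083, 10)]  |A|=66.6797
9. ⊥bis P0·P8 via (34.31,2.915): [(43.6133, 5.4813) (42.9807, 0) (54.2028, 0) (47.1405, 10) (46.1083, 10)]  |A|=66.6797
10. canonical 5-gon: [(43.6133, 5.4813) (42.9807, 0) (54.2028, 0) (47.1405, 10) (46.1083, 10)]
11. shoelace: 66.6797

Area of P0's cell: 66.6797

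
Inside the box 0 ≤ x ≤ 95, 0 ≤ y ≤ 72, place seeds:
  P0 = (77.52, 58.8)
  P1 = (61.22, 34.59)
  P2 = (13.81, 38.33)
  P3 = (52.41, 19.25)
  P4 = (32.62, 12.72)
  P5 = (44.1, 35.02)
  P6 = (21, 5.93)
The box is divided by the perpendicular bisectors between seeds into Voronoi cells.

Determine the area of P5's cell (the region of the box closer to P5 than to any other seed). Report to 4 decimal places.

Area of P5's cell: 965.6388

1. box [0,95]×[0,72]: [(0, 0) (95, 0) (95, 72) (0, 72)]
2. ⊥bis P5·P0 via (60.81,46.91): [(0, 0) (94.1888, 0) (42.9572, 72) (0, 72)]  |A|=4937.2567
3. ⊥bis P5·P1 via (52.66,34.805): [(0, 0) (51.7858, 0) (53.2315, 57.5606) (42.9572, 72) (0, 72)]  |A|=3716.8852
4. ⊥bis P5·P2 via (28.955,36.675): [(24.9473, 0) (51.7858, 0) (53.2315, 57.5606) (42.9572, 72) (32.8152, 72)]  |A|=1637.436
5. ⊥bis P5·P3 via (48.255,27.135): [(26.6695, 15.7605) (52.5239, 29.3845) (53.2315, 57.5606) (42.9572, 72) (32.8152, 72)]  |A|=1051.1108
6. ⊥bis P5·P4 via (38.36,23.87): [(28.1311, 29.1358) (40.2311, 22.9068) (52.5239, 29.3845) (53.2315, 57.5606) (42.9572, 72) (32.8152, 72)]  |A|=965.6388
7. ⊥bis P5·P6 via (32.55,20.475): [(28.1311, 29.1358) (40.2311, 22.9068) (52.5239, 29.3845) (53.2315, 57.5606) (42.9572, 72) (32.8152, 72)]  |A|=965.6388
8. canonical 6-gon: [(28.1311, 29.1358) (40.2311, 22.9068) (52.5239, 29.3845) (53.2315, 57.5606) (42.9572, 72) (32.8152, 72)]
9. shoelace: 965.6388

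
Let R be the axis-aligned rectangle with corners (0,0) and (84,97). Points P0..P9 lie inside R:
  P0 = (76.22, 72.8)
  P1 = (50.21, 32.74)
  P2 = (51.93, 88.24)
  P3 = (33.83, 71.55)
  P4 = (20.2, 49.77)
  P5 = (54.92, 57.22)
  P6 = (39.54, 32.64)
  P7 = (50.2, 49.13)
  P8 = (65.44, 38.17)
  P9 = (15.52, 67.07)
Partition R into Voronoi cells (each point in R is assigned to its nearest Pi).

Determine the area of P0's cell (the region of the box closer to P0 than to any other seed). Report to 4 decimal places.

Area of P0's cell: 749.1646

1. box [0,84]×[0,97]: [(0, 0) (84, 0) (84, 97) (0, 97)]
2. ⊥bis P0·P1 via (63.215,52.77): [(0, 93.814) (84, 39.2748) (84, 97) (0, 97)]  |A|=2558.2711
3. ⊥bis P0·P2 via (64.075,80.52): [(51.3376, 60.4817) (84, 39.2748) (84, 97) (74.5506, 97)]  |A|=1115.2604
4. ⊥bis P0·P3 via (55.025,72.175): [(55.1911, 66.5439) (55.4485, 57.8126) (84, 39.2748) (84, 97) (74.5506, 97)]  |A|=1097.6572
5. ⊥bis P0·P4 via (48.21,61.285): [(55.1911, 66.5439) (55.4485, 57.8126) (84, 39.2748) (84, 97) (74.5506, 97)]  |A|=1097.6572
6. ⊥bis P0·P5 via (65.57,65.01): [(59.4952, 73.3151) (84, 39.8137) (84, 97) (74.5506, 97)]  |A|=812.5748
7. ⊥bis P0·P6 via (57.88,52.72): [(59.4952, 73.3151) (84, 39.8137) (84, 97) (74.5506, 97)]  |A|=812.5748
8. ⊥bis P0·P7 via (63.21,60.965): [(59.4952, 73.3151) (84, 39.8137) (84, 97) (74.5506, 97)]  |A|=812.5748
9. ⊥bis P0·P8 via (70.83,55.485): [(59.4952, 73.3151) (73.0404, 54.7969) (84, 51.3853) (84, 97) (74.5506, 97)]  |A|=749.1646
10. ⊥bis P0·P9 via (45.87,69.935): [(59.4952, 73.3151) (73.0404, 54.7969) (84, 51.3853) (84, 97) (74.5506, 97)]  |A|=749.1646
11. canonical 5-gon: [(59.4952, 73.3151) (73.0404, 54.7969) (84, 51.3853) (84, 97) (74.5506, 97)]
12. shoelace: 749.1646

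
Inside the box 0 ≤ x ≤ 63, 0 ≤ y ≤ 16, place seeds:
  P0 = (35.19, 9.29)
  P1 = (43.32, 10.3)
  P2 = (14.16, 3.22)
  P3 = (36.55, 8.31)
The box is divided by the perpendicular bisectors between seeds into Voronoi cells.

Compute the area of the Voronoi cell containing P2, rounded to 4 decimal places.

1. box [0,63]×[0,16]: [(0, 0) (63, 0) (63, 16) (0, 16)]
2. ⊥bis P2·P0 via (24.675,6.255): [(0, 0) (26.4804, 0) (21.8622, 16) (0, 16)]  |A|=386.7413
3. ⊥bis P2·P1 via (28.74,6.76): [(0, 0) (26.4804, 0) (21.8622, 16) (0, 16)]  |A|=386.7413
4. ⊥bis P2·P3 via (25.355,5.765): [(0, 0) (26.4804, 0) (21.8622, 16) (0, 16)]  |A|=386.7413
5. canonical 4-gon: [(0, 0) (26.4804, 0) (21.8622, 16) (0, 16)]
6. shoelace: 386.7413

Area of P2's cell: 386.7413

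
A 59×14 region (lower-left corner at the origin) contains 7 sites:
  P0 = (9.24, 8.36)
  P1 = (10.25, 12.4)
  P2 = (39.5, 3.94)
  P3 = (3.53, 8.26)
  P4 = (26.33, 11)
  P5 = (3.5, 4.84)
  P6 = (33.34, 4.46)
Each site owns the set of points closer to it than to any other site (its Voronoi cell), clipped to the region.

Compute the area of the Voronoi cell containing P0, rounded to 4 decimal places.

Area of P0's cell: 105.5523

1. box [0,59]×[0,14]: [(0, 0) (59, 0) (59, 14) (0, 14)]
2. ⊥bis P0·P1 via (9.745,10.38): [(0, 12.8162) (0, 0) (51.265, 0)]  |A|=328.5125
3. ⊥bis P0·P2 via (24.37,6.15): [(24.4509, 6.7035) (0, 12.8162) (0, 0) (23.4717, 0)]  |A|=235.3558
4. ⊥bis P0·P3 via (6.385,8.31): [(24.4509, 6.7035) (6.3338, 11.2328) (6.5305, 0) (23.4717, 0)]  |A|=158.0898
5. ⊥bis P0·P4 via (17.785,9.68): [(17.9955, 8.3174) (6.3338, 11.2328) (6.5305, 0) (19.2803, 0)]  |A|=118.2323
6. ⊥bis P0·P5 via (6.37,6.6): [(17.9955, 8.3174) (6.3338, 11.2328) (6.4163, 6.5246) (10.4174, 0) (19.2803, 0)]  |A|=105.5523
7. ⊥bis P0·P6 via (21.29,6.41): [(17.9955, 8.3174) (6.3338, 11.2328) (6.4163, 6.5246) (10.4174, 0) (19.2803, 0)]  |A|=105.5523
8. canonical 5-gon: [(17.9955, 8.3174) (6.3338, 11.2328) (6.4163, 6.5246) (10.4174, 0) (19.2803, 0)]
9. shoelace: 105.5523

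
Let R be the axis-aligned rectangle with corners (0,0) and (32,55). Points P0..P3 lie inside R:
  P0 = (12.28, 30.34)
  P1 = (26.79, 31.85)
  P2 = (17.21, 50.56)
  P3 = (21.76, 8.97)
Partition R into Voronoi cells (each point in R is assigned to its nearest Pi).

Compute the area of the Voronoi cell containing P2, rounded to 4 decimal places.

Area of P2's cell: 408.1467

1. box [0,32]×[0,55]: [(0, 0) (32, 0) (32, 55) (0, 55)]
2. ⊥bis P2·P0 via (14.745,40.45): [(0, 44.0451) (32, 36.2429) (32, 55) (0, 55)]  |A|=475.3917
3. ⊥bis P2·P1 via (22,41.205): [(0, 44.0451) (18.6608, 39.4953) (32, 46.3253) (32, 55) (0, 55)]  |A|=408.1467
4. ⊥bis P2·P3 via (19.485,29.765): [(0, 44.0451) (18.6608, 39.4953) (32, 46.3253) (32, 55) (0, 55)]  |A|=408.1467
5. canonical 5-gon: [(0, 44.0451) (18.6608, 39.4953) (32, 46.3253) (32, 55) (0, 55)]
6. shoelace: 408.1467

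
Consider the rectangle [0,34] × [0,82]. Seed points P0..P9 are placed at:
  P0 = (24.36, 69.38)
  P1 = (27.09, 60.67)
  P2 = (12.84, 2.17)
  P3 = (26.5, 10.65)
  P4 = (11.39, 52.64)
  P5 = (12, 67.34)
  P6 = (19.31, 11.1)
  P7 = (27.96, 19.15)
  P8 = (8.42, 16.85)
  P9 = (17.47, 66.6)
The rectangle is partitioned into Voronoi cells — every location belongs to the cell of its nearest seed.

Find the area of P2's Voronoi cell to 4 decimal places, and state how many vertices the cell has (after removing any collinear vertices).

1. box [0,34]×[0,82]: [(0, 0) (34, 0) (34, 82) (0, 82)]
2. ⊥bis P2·P0 via (18.6,35.775): [(0, 38.9631) (0, 0) (34, 0) (34, 33.1354)]  |A|=1225.6743
3. ⊥bis P2·P1 via (19.965,31.42): [(0, 36.2833) (0, 0) (34, 0) (34, 28.0012)]  |A|=1092.8363
4. ⊥bis P2·P3 via (19.67,6.41): [(1.3254, 35.9604) (0, 36.2833) (0, 0) (23.6493, 0)]  |A|=449.2633
5. ⊥bis P2·P4 via (12.115,27.405): [(6.7325, 27.2504) (0, 27.0569) (0, 0) (23.6493, 0)]  |A|=413.3059
6. ⊥bis P2·P5 via (12.42,34.755): [(6.7325, 27.2504) (0, 27.0569) (0, 0) (23.6493, 0)]  |A|=413.3059
7. ⊥bis P2·P6 via (16.075,6.635): [(22.3549, 2.0851) (0, 18.2817) (0, 0) (23.6493, 0)]  |A|=228.9981
8. ⊥bis P2·P7 via (20.4,10.66): [(22.3549, 2.0851) (0, 18.2817) (0, 0) (23.6493, 0)]  |A|=228.9981
9. ⊥bis P2·P8 via (10.63,9.51): [(22.3549, 2.0851) (11.6733, 9.8241) (0, 6.3094) (0, 0) (23.6493, 0)]  |A|=159.1199
10. ⊥bis P2·P9 via (15.155,34.385): [(22.3549, 2.0851) (11.6733, 9.8241) (0, 6.3094) (0, 0) (23.6493, 0)]  |A|=159.1199
11. canonical 5-gon: [(22.3549, 2.0851) (11.6733, 9.8241) (0, 6.3094) (0, 0) (23.6493, 0)]
12. shoelace: 159.1199

Area of P2's cell: 159.1199 (5 vertices)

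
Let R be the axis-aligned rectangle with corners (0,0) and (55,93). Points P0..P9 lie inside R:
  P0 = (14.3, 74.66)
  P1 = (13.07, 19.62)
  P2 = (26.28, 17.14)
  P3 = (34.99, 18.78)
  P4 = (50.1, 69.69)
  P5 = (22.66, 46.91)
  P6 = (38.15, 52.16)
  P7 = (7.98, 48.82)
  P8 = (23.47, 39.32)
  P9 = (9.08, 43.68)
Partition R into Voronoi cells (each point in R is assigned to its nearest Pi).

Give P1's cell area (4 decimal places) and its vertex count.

1. box [0,55]×[0,93]: [(0, 0) (55, 0) (55, 93) (0, 93)]
2. ⊥bis P1·P0 via (13.685,47.14): [(0, 47.4458) (0, 0) (55, 0) (55, 46.2167)]  |A|=2575.7199
3. ⊥bis P1·P2 via (19.675,18.38): [(25.0267, 46.8865) (0, 47.4458) (0, 0) (16.2244, 0)]  |A|=974.0597
4. ⊥bis P1·P3 via (24.03,19.2): [(25.0267, 46.8865) (0, 47.4458) (0, 0) (16.2244, 0)]  |A|=974.0597
5. ⊥bis P1·P4 via (31.585,44.655): [(25.0267, 46.8865) (0, 47.4458) (0, 0) (16.2244, 0)]  |A|=974.0597
6. ⊥bis P1·P5 via (17.865,33.265): [(22.1845, 31.7471) (0, 39.543) (0, 0) (16.2244, 0)]  |A|=696.1589
7. ⊥bis P1·P6 via (25.61,35.89): [(22.1845, 31.7471) (0, 39.543) (0, 0) (16.2244, 0)]  |A|=696.1589
8. ⊥bis P1·P7 via (10.525,34.22): [(22.1845, 31.7471) (13.6147, 34.7586) (0, 32.3853) (0, 0) (16.2244, 0)]  |A|=647.4343
9. ⊥bis P1·P8 via (18.27,29.47): [(21.4426, 27.7951) (9.5833, 34.0559) (0, 32.3853) (0, 0) (16.2244, 0)]  |A|=612.5969
10. ⊥bis P1·P9 via (11.075,31.65): [(21.4426, 27.7951) (13.4078, 32.0369) (0, 29.8134) (0, 0) (16.2244, 0)]  |A|=582.486
11. canonical 5-gon: [(21.4426, 27.7951) (13.4078, 32.0369) (0, 29.8134) (0, 0) (16.2244, 0)]
12. shoelace: 582.486

Area of P1's cell: 582.4860 (5 vertices)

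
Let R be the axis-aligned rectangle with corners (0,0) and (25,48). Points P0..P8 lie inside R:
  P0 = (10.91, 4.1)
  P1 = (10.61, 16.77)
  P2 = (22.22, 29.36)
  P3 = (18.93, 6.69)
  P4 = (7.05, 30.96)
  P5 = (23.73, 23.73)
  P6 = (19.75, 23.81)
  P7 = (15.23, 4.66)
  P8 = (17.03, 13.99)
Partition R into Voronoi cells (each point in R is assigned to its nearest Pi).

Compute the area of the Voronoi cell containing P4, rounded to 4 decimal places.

Area of P4's cell: 369.5900

1. box [0,25]×[0,48]: [(0, 0) (25, 0) (25, 48) (0, 48)]
2. ⊥bis P4·P0 via (8.98,17.53): [(0, 16.2395) (25, 19.8322) (25, 48) (0, 48)]  |A|=749.1037
3. ⊥bis P4·P1 via (8.83,23.865): [(0, 21.6497) (25, 27.9217) (25, 48) (0, 48)]  |A|=580.3567
4. ⊥bis P4·P2 via (14.635,30.16): [(0, 21.6497) (14.1108, 25.1898) (16.5166, 48) (0, 48)]  |A|=374.2848
5. ⊥bis P4·P3 via (12.99,18.825): [(0, 21.6497) (14.1108, 25.1898) (16.5166, 48) (0, 48)]  |A|=374.2848
6. ⊥bis P4·P5 via (15.39,27.345): [(0, 21.6497) (14.1108, 25.1898) (16.5166, 48) (0, 48)]  |A|=374.2848
7. ⊥bis P4·P6 via (13.4,27.385): [(0, 21.6497) (11.844, 24.6211) (14.5595, 29.4446) (16.5166, 48) (0, 48)]  |A|=369.59
8. ⊥bis P4·P7 via (11.14,17.81): [(0, 21.6497) (11.844, 24.6211) (14.5595, 29.4446) (16.5166, 48) (0, 48)]  |A|=369.59
9. ⊥bis P4·P8 via (12.04,22.475): [(0, 21.6497) (11.844, 24.6211) (14.5595, 29.4446) (16.5166, 48) (0, 48)]  |A|=369.59
10. canonical 5-gon: [(0, 21.6497) (11.844, 24.6211) (14.5595, 29.4446) (16.5166, 48) (0, 48)]
11. shoelace: 369.59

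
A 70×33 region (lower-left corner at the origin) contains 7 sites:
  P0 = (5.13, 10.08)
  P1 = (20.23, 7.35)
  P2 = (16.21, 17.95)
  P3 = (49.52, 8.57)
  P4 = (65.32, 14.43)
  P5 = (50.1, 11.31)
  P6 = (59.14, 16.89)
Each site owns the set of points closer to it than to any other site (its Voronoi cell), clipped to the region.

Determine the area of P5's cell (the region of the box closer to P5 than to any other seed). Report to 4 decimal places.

Area of P5's cell: 329.8419

1. box [0,70]×[0,33]: [(0, 0) (70, 0) (70, 33) (0, 33)]
2. ⊥bis P5·P0 via (27.615,10.695): [(27.9075, 0) (70, 0) (70, 33) (27.0049, 33)]  |A|=1403.9446
3. ⊥bis P5·P1 via (35.165,9.33): [(36.4019, 0) (70, 0) (70, 33) (32.027, 33)]  |A|=1180.9234
4. ⊥bis P5·P2 via (33.155,14.63): [(33.9347, 18.6097) (36.4019, 0) (70, 0) (70, 33) (36.7542, 33)]  |A|=1146.9104
5. ⊥bis P5·P3 via (49.81,9.94): [(33.9347, 18.6097) (34.6589, 13.1472) (70, 5.6662) (70, 33) (36.7542, 33)]  |A|=825.9259
6. ⊥bis P5·P4 via (57.71,12.87): [(33.9347, 18.6097) (34.6589, 13.1472) (58.6962, 8.059) (53.5835, 33) (36.7542, 33)]  |A|=466.716
7. ⊥bis P5·P6 via (54.62,14.1): [(33.9347, 18.6097) (34.6589, 13.1472) (58.2967, 8.1436) (42.9538, 33) (36.7542, 33)]  |A|=329.8419
8. canonical 5-gon: [(33.9347, 18.6097) (34.6589, 13.1472) (58.2967, 8.1436) (42.9538, 33) (36.7542, 33)]
9. shoelace: 329.8419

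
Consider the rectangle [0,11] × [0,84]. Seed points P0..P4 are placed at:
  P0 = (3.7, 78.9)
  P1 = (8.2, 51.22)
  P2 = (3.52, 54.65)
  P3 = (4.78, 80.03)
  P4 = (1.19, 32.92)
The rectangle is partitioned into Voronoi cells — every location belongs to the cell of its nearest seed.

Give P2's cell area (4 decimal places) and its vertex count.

1. box [0,11]×[0,84]: [(0, 0) (11, 0) (11, 84) (0, 84)]
2. ⊥bis P2·P0 via (3.61,66.775): [(0, 66.8018) (0, 0) (11, 0) (11, 66.7201)]  |A|=734.3707
3. ⊥bis P2·P1 via (5.86,52.935): [(0, 66.8018) (0, 44.9394) (11, 59.9482) (11, 66.7201)]  |A|=157.4888
4. ⊥bis P2·P3 via (4.15,67.34): [(0, 66.8018) (0, 44.9394) (11, 59.9482) (11, 66.7201)]  |A|=157.4888
5. ⊥bis P2·P4 via (2.355,43.785): [(0, 66.8018) (0, 44.9394) (11, 59.9482) (11, 66.7201)]  |A|=157.4888
6. canonical 4-gon: [(0, 66.8018) (0, 44.9394) (11, 59.9482) (11, 66.7201)]
7. shoelace: 157.4888

Area of P2's cell: 157.4888 (4 vertices)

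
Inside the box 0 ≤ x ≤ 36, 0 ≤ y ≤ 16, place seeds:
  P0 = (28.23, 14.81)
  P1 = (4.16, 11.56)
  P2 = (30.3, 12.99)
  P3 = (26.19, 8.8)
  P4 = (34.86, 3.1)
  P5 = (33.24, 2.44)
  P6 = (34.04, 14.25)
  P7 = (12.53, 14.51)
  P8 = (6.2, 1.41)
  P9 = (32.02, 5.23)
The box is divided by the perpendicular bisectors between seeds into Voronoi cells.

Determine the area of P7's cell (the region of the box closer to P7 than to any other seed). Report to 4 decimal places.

1. box [0,36]×[0,16]: [(0, 0) (36, 0) (36, 16) (0, 16)]
2. ⊥bis P7·P0 via (20.38,14.66): [(0, 0) (20.6601, 0) (20.3544, 16) (0, 16)]  |A|=328.1162
3. ⊥bis P7·P1 via (8.345,13.035): [(12.9392, 0) (20.6601, 0) (20.3544, 16) (7.3, 16)]  |A|=166.2029
4. ⊥bis P7·P2 via (21.415,13.75): [(12.9392, 0) (20.2389, 0) (20.5832, 4.0256) (20.3544, 16) (7.3, 16)]  |A|=165.3549
5. ⊥bis P7·P3 via (19.36,11.655): [(12.9392, 0) (14.4881, 0) (20.3903, 14.1198) (20.3544, 16) (7.3, 16)]  |A|=122.6289
6. ⊥bis P7·P4 via (23.695,8.805): [(12.9392, 0) (14.4881, 0) (20.3903, 14.1198) (20.3544, 16) (7.3, 16)]  |A|=122.6289
7. ⊥bis P7·P5 via (22.885,8.475): [(12.9392, 0) (14.4881, 0) (20.3903, 14.1198) (20.3544, 16) (7.3, 16)]  |A|=122.6289
8. ⊥bis P7·P6 via (23.285,14.38): [(12.9392, 0) (14.4881, 0) (20.3903, 14.1198) (20.3544, 16) (7.3, 16)]  |A|=122.6289
9. ⊥bis P7·P8 via (9.365,7.96): [(10.2915, 7.5123) (16.3954, 4.5629) (20.3903, 14.1198) (20.3544, 16) (7.3, 16)]  |A|=100.0723
10. ⊥bis P7·P9 via (22.275,9.87): [(10.2915, 7.5123) (16.3954, 4.5629) (20.3903, 14.1198) (20.3544, 16) (7.3, 16)]  |A|=100.0723
11. canonical 5-gon: [(10.2915, 7.5123) (16.3954, 4.5629) (20.3903, 14.1198) (20.3544, 16) (7.3, 16)]
12. shoelace: 100.0723

Area of P7's cell: 100.0723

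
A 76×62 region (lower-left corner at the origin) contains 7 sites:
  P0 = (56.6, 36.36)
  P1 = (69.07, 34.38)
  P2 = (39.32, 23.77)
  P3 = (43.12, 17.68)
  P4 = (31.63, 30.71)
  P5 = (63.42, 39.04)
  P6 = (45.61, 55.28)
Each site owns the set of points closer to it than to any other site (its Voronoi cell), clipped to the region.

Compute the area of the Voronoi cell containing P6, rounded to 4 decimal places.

1. box [0,76]×[0,62]: [(0, 0) (76, 0) (76, 62) (0, 62)]
2. ⊥bis P6·P0 via (51.105,45.82): [(0, 16.1348) (76, 60.2807) (76, 62) (0, 62)]  |A|=1808.2117
3. ⊥bis P6·P1 via (57.34,44.83): [(0, 16.1348) (65.8546, 54.3876) (72.6364, 62) (0, 62)]  |A|=1786.6875
4. ⊥bis P6·P2 via (42.465,39.525): [(0, 48.0018) (40.8297, 39.8514) (65.8546, 54.3876) (72.6364, 62) (0, 62)]  |A|=1136.1266
5. ⊥bis P6·P3 via (44.365,36.48): [(0, 48.0018) (40.8297, 39.8514) (65.8546, 54.3876) (72.6364, 62) (0, 62)]  |A|=1136.1266
6. ⊥bis P6·P4 via (38.62,42.995): [(42.4702, 40.8043) (65.8546, 54.3876) (72.6364, 62) (5.2185, 62)]  |A|=757.4313
7. ⊥bis P6·P5 via (54.515,47.16): [(42.4702, 40.8043) (55.7572, 48.5223) (68.0468, 62) (5.2185, 62)]  |A|=707.9585
8. canonical 4-gon: [(42.4702, 40.8043) (55.7572, 48.5223) (68.0468, 62) (5.2185, 62)]
9. shoelace: 707.9585

Area of P6's cell: 707.9585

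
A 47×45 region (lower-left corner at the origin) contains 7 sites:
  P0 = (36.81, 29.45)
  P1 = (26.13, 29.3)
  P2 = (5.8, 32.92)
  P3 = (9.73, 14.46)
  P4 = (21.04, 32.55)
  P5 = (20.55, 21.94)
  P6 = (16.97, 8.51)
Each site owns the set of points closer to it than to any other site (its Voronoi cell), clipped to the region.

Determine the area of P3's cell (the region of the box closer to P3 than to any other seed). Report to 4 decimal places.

1. box [0,47]×[0,45]: [(0, 0) (47, 0) (47, 45) (0, 45)]
2. ⊥bis P3·P0 via (23.27,21.955): [(0, 0) (35.4231, 0) (10.5136, 45) (0, 45)]  |A|=1033.5743
3. ⊥bis P3·P1 via (17.93,21.88): [(0, 41.6948) (0, 0) (35.4231, 0) (31.7904, 6.5626)]  |A|=778.9809
4. ⊥bis P3·P2 via (7.765,23.69): [(14.9148, 25.2121) (0, 22.0369) (0, 0) (35.4231, 0) (31.7904, 6.5626)]  |A|=632.3837
5. ⊥bis P3·P4 via (15.385,23.505): [(17.8595, 21.9579) (13.2286, 24.8532) (0, 22.0369) (0, 0) (35.4231, 0) (31.7904, 6.5626)]  |A|=629.1116
6. ⊥bis P3·P5 via (15.14,18.2): [(10.8854, 24.3543) (0, 22.0369) (0, 0) (27.7219, 0)]  |A|=457.5145
7. ⊥bis P3·P6 via (13.35,11.485): [(16.8435, 15.7359) (10.8854, 24.3543) (0, 22.0369) (0, 0) (3.9114, 0)]  |A|=270.1746
8. canonical 5-gon: [(16.8435, 15.7359) (10.8854, 24.3543) (0, 22.0369) (0, 0) (3.9114, 0)]
9. shoelace: 270.1746

Area of P3's cell: 270.1746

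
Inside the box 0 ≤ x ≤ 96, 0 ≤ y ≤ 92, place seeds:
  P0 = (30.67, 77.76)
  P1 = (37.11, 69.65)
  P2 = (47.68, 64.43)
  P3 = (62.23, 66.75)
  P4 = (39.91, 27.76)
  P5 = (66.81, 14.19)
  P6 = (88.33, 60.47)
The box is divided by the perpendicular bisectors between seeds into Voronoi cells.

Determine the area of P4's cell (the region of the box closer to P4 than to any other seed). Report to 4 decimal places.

1. box [0,96]×[0,92]: [(0, 0) (96, 0) (96, 92) (0, 92)]
2. ⊥bis P4·P0 via (35.29,52.76): [(0, 46.2384) (0, 0) (96, 0) (96, 63.9792)]  |A|=5290.4456
3. ⊥bis P4·P1 via (38.51,48.705): [(0, 46.1309) (0, 0) (96, 0) (96, 52.5477)]  |A|=4736.5755
4. ⊥bis P4·P2 via (43.795,46.095): [(33.1638, 48.3476) (0, 46.1309) (0, 0) (96, 0) (96, 35.0333)]  |A|=4186.3048
5. ⊥bis P4·P3 via (51.07,47.255): [(58.5624, 42.9659) (33.1638, 48.3476) (0, 46.1309) (0, 0) (96, 0) (96, 21.5346)]  |A|=3933.626
6. ⊥bis P4·P5 via (53.36,20.975): [(63.1335, 40.3492) (58.5624, 42.9659) (33.1638, 48.3476) (0, 46.1309) (0, 0) (42.7789, 0)]  |A|=2506.029
7. ⊥bis P4·P6 via (64.12,44.115): [(63.1335, 40.3492) (58.5624, 42.9659) (33.1638, 48.3476) (0, 46.1309) (0, 0) (42.7789, 0)]  |A|=2506.029
8. canonical 6-gon: [(63.1335, 40.3492) (58.5624, 42.9659) (33.1638, 48.3476) (0, 46.1309) (0, 0) (42.7789, 0)]
9. shoelace: 2506.029

Area of P4's cell: 2506.0290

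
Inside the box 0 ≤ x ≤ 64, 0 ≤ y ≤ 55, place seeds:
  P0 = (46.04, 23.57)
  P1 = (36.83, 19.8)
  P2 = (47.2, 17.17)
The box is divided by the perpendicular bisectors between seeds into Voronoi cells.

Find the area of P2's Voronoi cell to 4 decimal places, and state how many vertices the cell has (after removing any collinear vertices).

Area of P2's cell: 516.4703 (4 vertices)

1. box [0,64]×[0,55]: [(0, 0) (64, 0) (64, 55) (0, 55)]
2. ⊥bis P2·P0 via (46.62,20.37): [(0, 11.9201) (0, 0) (64, 0) (64, 23.5201)]  |A|=1134.088
3. ⊥bis P2·P1 via (42.015,18.485): [(42.2942, 19.586) (37.3269, 0) (64, 0) (64, 23.5201)]  |A|=516.4703
4. canonical 4-gon: [(42.2942, 19.586) (37.3269, 0) (64, 0) (64, 23.5201)]
5. shoelace: 516.4703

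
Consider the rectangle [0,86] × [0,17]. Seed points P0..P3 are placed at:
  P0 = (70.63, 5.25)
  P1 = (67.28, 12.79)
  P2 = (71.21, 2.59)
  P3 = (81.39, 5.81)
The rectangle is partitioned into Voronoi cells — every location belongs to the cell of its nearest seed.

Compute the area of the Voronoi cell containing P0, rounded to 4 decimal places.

1. box [0,86]×[0,17]: [(0, 0) (86, 0) (86, 17) (0, 17)]
2. ⊥bis P0·P1 via (68.955,9.02): [(48.6533, 0) (86, 0) (86, 16.593)]  |A|=309.848
3. ⊥bis P0·P2 via (70.92,3.92): [(48.6533, 0) (52.9421, 0) (86, 7.2081) (86, 16.593)]  |A|=190.7052
4. ⊥bis P0·P3 via (76.01,5.53): [(75.673, 12.0048) (48.6533, 0) (52.9421, 0) (76.0357, 5.0355)]  |A|=107.1301
5. canonical 4-gon: [(75.673, 12.0048) (48.6533, 0) (52.9421, 0) (76.0357, 5.0355)]
6. shoelace: 107.1301

Area of P0's cell: 107.1301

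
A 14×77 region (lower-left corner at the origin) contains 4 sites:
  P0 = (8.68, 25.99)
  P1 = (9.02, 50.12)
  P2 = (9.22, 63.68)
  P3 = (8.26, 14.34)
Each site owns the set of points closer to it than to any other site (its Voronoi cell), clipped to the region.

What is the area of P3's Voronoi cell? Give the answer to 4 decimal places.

1. box [0,14]×[0,77]: [(0, 0) (14, 0) (14, 77) (0, 77)]
2. ⊥bis P3·P0 via (8.47,20.165): [(0, 20.4704) (0, 0) (14, 0) (14, 19.9656)]  |A|=283.0519
3. ⊥bis P3·P1 via (8.64,32.23): [(0, 20.4704) (0, 0) (14, 0) (14, 19.9656)]  |A|=283.0519
4. ⊥bis P3·P2 via (8.74,39.01): [(0, 20.4704) (0, 0) (14, 0) (14, 19.9656)]  |A|=283.0519
5. canonical 4-gon: [(0, 20.4704) (0, 0) (14, 0) (14, 19.9656)]
6. shoelace: 283.0519

Area of P3's cell: 283.0519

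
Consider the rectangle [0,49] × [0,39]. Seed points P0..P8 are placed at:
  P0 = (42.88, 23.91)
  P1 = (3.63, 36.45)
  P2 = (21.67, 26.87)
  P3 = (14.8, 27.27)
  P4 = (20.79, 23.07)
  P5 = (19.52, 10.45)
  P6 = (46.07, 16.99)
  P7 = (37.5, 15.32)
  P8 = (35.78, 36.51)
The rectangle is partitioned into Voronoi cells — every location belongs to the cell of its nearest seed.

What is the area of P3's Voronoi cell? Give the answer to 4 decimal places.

1. box [0,49]×[0,39]: [(0, 0) (49, 0) (49, 39) (0, 39)]
2. ⊥bis P3·P0 via (28.84,25.59): [(0, 0) (25.7779, 0) (30.4446, 39) (0, 39)]  |A|=1096.34
3. ⊥bis P3·P1 via (9.215,31.86): [(0, 20.6474) (0, 0) (25.7779, 0) (30.4446, 39) (15.083, 39)]  |A|=957.9343
4. ⊥bis P3·P2 via (18.235,27.07): [(0, 20.6474) (0, 0) (16.6589, 0) (18.9296, 39) (15.083, 39)]  |A|=555.5697
5. ⊥bis P3·P4 via (17.795,25.17): [(0, 20.6474) (0, 0) (0.1466, 0) (18.1542, 25.6823) (18.9296, 39) (15.083, 39)]  |A|=343.5331
6. ⊥bis P3·P5 via (17.16,18.86): [(0, 20.6474) (0, 14.0446) (12.4424, 17.5362) (18.1542, 25.6823) (18.9296, 39) (15.083, 39)]  |A|=254.8737
7. ⊥bis P3·P6 via (30.435,22.13): [(0, 20.6474) (0, 14.0446) (12.4424, 17.5362) (18.1542, 25.6823) (18.9296, 39) (15.083, 39)]  |A|=254.8737
8. ⊥bis P3·P7 via (26.15,21.295): [(0, 20.6474) (0, 14.0446) (12.4424, 17.5362) (18.1542, 25.6823) (18.9296, 39) (15.083, 39)]  |A|=254.8737
9. ⊥bis P3·P8 via (25.29,31.89): [(0, 20.6474) (0, 14.0446) (12.4424, 17.5362) (18.1542, 25.6823) (18.9296, 39) (15.083, 39)]  |A|=254.8737
10. canonical 6-gon: [(0, 20.6474) (0, 14.0446) (12.4424, 17.5362) (18.1542, 25.6823) (18.9296, 39) (15.083, 39)]
11. shoelace: 254.8737

Area of P3's cell: 254.8737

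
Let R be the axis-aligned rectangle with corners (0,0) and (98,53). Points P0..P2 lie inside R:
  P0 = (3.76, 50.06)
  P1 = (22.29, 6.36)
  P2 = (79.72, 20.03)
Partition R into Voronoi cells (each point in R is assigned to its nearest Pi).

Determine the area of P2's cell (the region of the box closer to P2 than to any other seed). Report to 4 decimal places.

1. box [0,98]×[0,53]: [(0, 0) (98, 0) (98, 53) (0, 53)]
2. ⊥bis P2·P0 via (41.74,35.045): [(27.8853, 0) (98, 0) (98, 53) (48.8383, 53)]  |A|=3160.8234
3. ⊥bis P2·P1 via (51.005,13.195): [(44.2767, 41.4616) (54.1458, 0) (98, 0) (98, 53) (48.8383, 53)]  |A|=2616.4229
4. canonical 5-gon: [(44.2767, 41.4616) (54.1458, 0) (98, 0) (98, 53) (48.8383, 53)]
5. shoelace: 2616.4229

Area of P2's cell: 2616.4229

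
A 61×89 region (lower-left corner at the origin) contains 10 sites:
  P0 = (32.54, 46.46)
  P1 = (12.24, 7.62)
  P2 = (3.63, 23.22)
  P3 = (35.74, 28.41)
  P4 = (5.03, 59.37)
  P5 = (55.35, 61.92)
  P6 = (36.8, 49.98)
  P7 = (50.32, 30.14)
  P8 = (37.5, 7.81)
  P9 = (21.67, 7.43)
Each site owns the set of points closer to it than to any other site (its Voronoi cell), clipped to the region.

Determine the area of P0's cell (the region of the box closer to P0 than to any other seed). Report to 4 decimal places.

1. box [0,61]×[0,89]: [(0, 0) (61, 0) (61, 89) (0, 89)]
2. ⊥bis P0·P1 via (22.39,27.04): [(0, 38.7423) (61, 6.8602) (61, 89) (0, 89)]  |A|=4038.1237
3. ⊥bis P0·P2 via (18.085,34.84): [(0, 57.3373) (25.7792, 25.2686) (61, 6.8602) (61, 89) (0, 89)]  |A|=3798.4415
4. ⊥bis P0·P3 via (34.14,37.435): [(0, 57.3373) (18.2618, 34.62) (61, 42.1969) (61, 89) (0, 89)]  |A|=2947.8382
5. ⊥bis P0·P4 via (18.785,52.915): [(13.1712, 40.9526) (18.2618, 34.62) (61, 42.1969) (61, 89) (35.7191, 89)]  |A|=1881.2146
6. ⊥bis P0·P5 via (43.945,54.19): [(29.432, 75.6028) (13.1712, 40.9526) (18.2618, 34.62) (53.0311, 40.7841)]  |A|=817.7249
7. ⊥bis P0·P6 via (34.67,48.22): [(23.1337, 62.1816) (13.1712, 40.9526) (18.2618, 34.62) (42.3752, 38.895)]  |A|=407.4653
8. ⊥bis P0·P7 via (41.43,38.3): [(42.1861, 39.1238) (23.1337, 62.1816) (13.1712, 40.9526) (18.2618, 34.62) (41.8986, 38.8105)]  |A|=407.4028
9. ⊥bis P0·P8 via (35.02,27.135): [(42.1861, 39.1238) (23.1337, 62.1816) (13.1712, 40.9526) (18.2618, 34.62) (41.8986, 38.8105)]  |A|=407.4028
10. ⊥bis P0·P9 via (27.105,26.945): [(42.1861, 39.1238) (23.1337, 62.1816) (13.1712, 40.9526) (18.2618, 34.62) (41.8986, 38.8105)]  |A|=407.4028
11. canonical 5-gon: [(42.1861, 39.1238) (23.1337, 62.1816) (13.1712, 40.9526) (18.2618, 34.62) (41.8986, 38.8105)]
12. shoelace: 407.4028

Area of P0's cell: 407.4028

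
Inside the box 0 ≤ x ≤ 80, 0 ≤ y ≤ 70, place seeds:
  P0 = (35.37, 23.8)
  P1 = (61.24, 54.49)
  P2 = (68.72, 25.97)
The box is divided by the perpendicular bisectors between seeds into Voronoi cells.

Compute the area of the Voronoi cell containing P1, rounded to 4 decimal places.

1. box [0,80]×[0,70]: [(0, 0) (80, 0) (80, 70) (0, 70)]
2. ⊥bis P1·P0 via (48.305,39.145): [(80, 12.4278) (80, 70) (11.7012, 70)]  |A|=1966.0543
3. ⊥bis P1·P2 via (64.98,40.23): [(51.2803, 36.637) (80, 44.1693) (80, 70) (11.7012, 70)]  |A|=1510.2518
4. canonical 4-gon: [(51.2803, 36.637) (80, 44.1693) (80, 70) (11.7012, 70)]
5. shoelace: 1510.2518

Area of P1's cell: 1510.2518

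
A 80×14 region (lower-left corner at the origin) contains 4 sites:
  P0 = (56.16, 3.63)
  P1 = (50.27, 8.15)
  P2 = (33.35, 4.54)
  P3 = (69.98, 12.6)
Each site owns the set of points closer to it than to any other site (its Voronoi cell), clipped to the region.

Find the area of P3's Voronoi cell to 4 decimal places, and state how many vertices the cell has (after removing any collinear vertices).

Area of P3's cell: 226.8844 (5 vertices)

1. box [0,80]×[0,14]: [(0, 0) (80, 0) (80, 14) (0, 14)]
2. ⊥bis P3·P0 via (63.07,8.115): [(68.3371, 0) (80, 0) (80, 14) (59.2503, 14)]  |A|=226.8882
3. ⊥bis P3·P1 via (60.125,10.375): [(59.3366, 13.867) (68.3371, 0) (80, 0) (80, 14) (59.3066, 14)]  |A|=226.8844
4. ⊥bis P3·P2 via (51.665,8.57): [(59.3366, 13.867) (68.3371, 0) (80, 0) (80, 14) (59.3066, 14)]  |A|=226.8844
5. canonical 5-gon: [(59.3366, 13.867) (68.3371, 0) (80, 0) (80, 14) (59.3066, 14)]
6. shoelace: 226.8844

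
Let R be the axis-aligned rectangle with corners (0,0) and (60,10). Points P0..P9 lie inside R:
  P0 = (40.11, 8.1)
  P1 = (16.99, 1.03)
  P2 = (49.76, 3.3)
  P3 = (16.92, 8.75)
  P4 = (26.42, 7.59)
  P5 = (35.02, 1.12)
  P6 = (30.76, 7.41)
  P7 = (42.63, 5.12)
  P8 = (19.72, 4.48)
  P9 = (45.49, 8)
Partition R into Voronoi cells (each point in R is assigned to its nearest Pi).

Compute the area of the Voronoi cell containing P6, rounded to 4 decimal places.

1. box [0,60]×[0,10]: [(0, 0) (60, 0) (60, 10) (0, 10)]
2. ⊥bis P6·P0 via (35.435,7.755): [(0, 0) (36.0073, 0) (35.2693, 10) (0, 10)]  |A|=356.3831
3. ⊥bis P6·P1 via (23.875,4.22): [(25.8302, 0) (36.0073, 0) (35.2693, 10) (21.197, 10)]  |A|=121.247
4. ⊥bis P6·P2 via (40.26,5.355): [(25.8302, 0) (36.0073, 0) (35.2693, 10) (21.197, 10)]  |A|=121.247
5. ⊥bis P6·P3 via (23.84,8.08): [(23.5369, 4.9497) (25.8302, 0) (36.0073, 0) (35.2693, 10) (24.0259, 10)]  |A|=114.1036
6. ⊥bis P6·P4 via (28.59,7.5): [(28.2789, 0) (36.0073, 0) (35.2693, 10) (28.6937, 10)]  |A|=71.52
7. ⊥bis P6·P5 via (32.89,4.265): [(28.3277, 1.1751) (35.5591, 6.0727) (35.2693, 10) (28.6937, 10)]  |A|=43.9244
8. ⊥bis P6·P7 via (36.695,6.265): [(28.3277, 1.1751) (35.5591, 6.0727) (35.2693, 10) (28.6937, 10)]  |A|=43.9244
9. ⊥bis P6·P8 via (25.24,5.945): [(28.3277, 1.1751) (35.5591, 6.0727) (35.2693, 10) (28.6937, 10)]  |A|=43.9244
10. ⊥bis P6·P9 via (38.125,7.705): [(28.3277, 1.1751) (35.5591, 6.0727) (35.2693, 10) (28.6937, 10)]  |A|=43.9244
11. canonical 4-gon: [(28.3277, 1.1751) (35.5591, 6.0727) (35.2693, 10) (28.6937, 10)]
12. shoelace: 43.9244

Area of P6's cell: 43.9244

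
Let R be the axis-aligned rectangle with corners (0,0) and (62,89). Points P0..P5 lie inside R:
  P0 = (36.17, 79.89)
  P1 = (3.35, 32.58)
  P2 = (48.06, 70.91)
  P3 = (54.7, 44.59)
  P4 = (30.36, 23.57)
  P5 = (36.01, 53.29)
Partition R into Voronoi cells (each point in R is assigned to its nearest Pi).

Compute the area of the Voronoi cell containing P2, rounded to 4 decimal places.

Area of P2's cell: 569.0762

1. box [0,62]×[0,89]: [(0, 0) (62, 0) (62, 89) (0, 89)]
2. ⊥bis P2·P0 via (42.115,75.4): [(0, 19.6375) (0, 0) (62, 0) (62, 89) (52.3865, 89)]  |A|=3701.1708
3. ⊥bis P2·P1 via (25.705,51.745): [(24.9311, 52.6477) (62, 9.4087) (62, 89) (52.3865, 89)]  |A|=1649.9155
4. ⊥bis P2·P3 via (51.38,57.75): [(24.9311, 52.6477) (26.0379, 51.3567) (62, 60.4292) (62, 89) (52.3865, 89)]  |A|=732.5133
5. ⊥bis P2·P4 via (39.21,47.24): [(24.9311, 52.6477) (25.0181, 52.5462) (27.3286, 51.6823) (62, 60.4292) (62, 89) (52.3865, 89)]  |A|=731.5796
6. ⊥bis P2·P5 via (42.035,62.1): [(35.464, 66.5938) (49.2, 57.2) (62, 60.4292) (62, 89) (52.3865, 89)]  |A|=569.0762
7. canonical 5-gon: [(35.464, 66.5938) (49.2, 57.2) (62, 60.4292) (62, 89) (52.3865, 89)]
8. shoelace: 569.0762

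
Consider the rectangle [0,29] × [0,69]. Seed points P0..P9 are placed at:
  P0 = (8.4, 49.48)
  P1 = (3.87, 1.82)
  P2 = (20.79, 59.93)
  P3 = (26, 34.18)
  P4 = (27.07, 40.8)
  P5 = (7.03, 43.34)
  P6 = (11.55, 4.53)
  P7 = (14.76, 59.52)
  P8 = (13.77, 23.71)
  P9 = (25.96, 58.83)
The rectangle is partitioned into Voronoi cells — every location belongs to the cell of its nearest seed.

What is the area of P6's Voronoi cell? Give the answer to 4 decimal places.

Area of P6's cell: 309.2052

1. box [0,29]×[0,69]: [(0, 0) (29, 0) (29, 69) (0, 69)]
2. ⊥bis P6·P0 via (9.975,27.005): [(0, 26.306) (0, 0) (29, 0) (29, 28.3382)]  |A|=792.341
3. ⊥bis P6·P1 via (7.71,3.175): [(0, 26.306) (0, 25.0247) (8.8303, 0) (29, 0) (29, 28.3382)]  |A|=681.8524
4. ⊥bis P6·P2 via (16.17,32.23): [(0, 26.306) (0, 25.0247) (8.8303, 0) (29, 0) (29, 28.3382)]  |A|=681.8524
5. ⊥bis P6·P3 via (18.775,19.355): [(3.945, 26.5824) (0, 26.306) (0, 25.0247) (8.8303, 0) (29, 0) (29, 14.3718)]  |A|=506.8883
6. ⊥bis P6·P4 via (19.31,22.665): [(3.945, 26.5824) (0, 26.306) (0, 25.0247) (8.8303, 0) (29, 0) (29, 14.3718)]  |A|=506.8883
7. ⊥bis P6·P5 via (9.29,23.935): [(9.3604, 23.9432) (0.7361, 22.9388) (8.8303, 0) (29, 0) (29, 14.3718)]  |A|=485.5726
8. ⊥bis P6·P7 via (13.155,32.025): [(9.3604, 23.9432) (0.7361, 22.9388) (8.8303, 0) (29, 0) (29, 14.3718)]  |A|=485.5726
9. ⊥bis P6·P8 via (12.66,14.12): [(3.4727, 15.1834) (8.8303, 0) (29, 0) (29, 12.2287)]  |A|=309.2052
10. ⊥bis P6·P9 via (18.755,31.68): [(3.4727, 15.1834) (8.8303, 0) (29, 0) (29, 12.2287)]  |A|=309.2052
11. canonical 4-gon: [(3.4727, 15.1834) (8.8303, 0) (29, 0) (29, 12.2287)]
12. shoelace: 309.2052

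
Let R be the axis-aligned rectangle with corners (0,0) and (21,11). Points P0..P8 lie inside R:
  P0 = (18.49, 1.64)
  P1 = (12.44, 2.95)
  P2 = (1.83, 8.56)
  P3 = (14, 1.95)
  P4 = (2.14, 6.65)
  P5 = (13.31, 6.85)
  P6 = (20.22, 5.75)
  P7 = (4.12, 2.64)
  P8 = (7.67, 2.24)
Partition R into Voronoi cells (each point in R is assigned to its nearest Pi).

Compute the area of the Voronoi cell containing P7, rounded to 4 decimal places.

Area of P7's cell: 27.2761

1. box [0,21]×[0,11]: [(0, 0) (21, 0) (21, 11) (0, 11)]
2. ⊥bis P7·P0 via (11.305,2.14): [(0, 0) (11.1561, 0) (11.9216, 11) (0, 11)]  |A|=126.927
3. ⊥bis P7·P1 via (8.28,2.795): [(0, 0) (8.3841, 0) (7.9743, 11) (0, 11)]  |A|=89.9713
4. ⊥bis P7·P2 via (2.975,5.6): [(0, 4.4492) (0, 0) (8.3841, 0) (8.1016, 7.5831)]  |A|=49.8117
5. ⊥bis P7·P3 via (9.06,2.295): [(0, 4.4492) (0, 0) (8.3841, 0) (8.1016, 7.5831)]  |A|=49.8117
6. ⊥bis P7·P4 via (3.13,4.645): [(0, 3.0995) (0, 0) (8.3841, 0) (8.1193, 7.1085)]  |A|=42.3824
7. ⊥bis P7·P5 via (8.715,4.745): [(7.7221, 6.9124) (0, 3.0995) (0, 0) (8.3841, 0) (8.1624, 5.9513)]  |A|=42.1483
8. ⊥bis P7·P6 via (12.17,4.195): [(7.7221, 6.9124) (0, 3.0995) (0, 0) (8.3841, 0) (8.1624, 5.9513)]  |A|=42.1483
9. ⊥bis P7·P8 via (5.895,2.44): [(6.321, 6.2206) (0, 3.0995) (0, 0) (5.6201, 0)]  |A|=27.2761
10. canonical 4-gon: [(6.321, 6.2206) (0, 3.0995) (0, 0) (5.6201, 0)]
11. shoelace: 27.2761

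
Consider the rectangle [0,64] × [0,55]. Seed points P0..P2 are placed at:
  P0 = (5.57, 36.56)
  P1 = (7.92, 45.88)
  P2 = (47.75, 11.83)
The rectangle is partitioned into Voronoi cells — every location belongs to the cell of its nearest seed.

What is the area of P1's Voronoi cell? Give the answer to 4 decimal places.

1. box [0,64]×[0,55]: [(0, 0) (64, 0) (64, 55) (0, 55)]
2. ⊥bis P1·P0 via (6.745,41.22): [(0, 42.9207) (64, 26.7834) (64, 55) (0, 55)]  |A|=1289.4685
3. ⊥bis P1·P2 via (27.835,28.855): [(0, 42.9207) (32.7912, 34.6525) (50.1859, 55) (0, 55)]  |A|=708.6249
4. canonical 4-gon: [(0, 42.9207) (32.7912, 34.6525) (50.1859, 55) (0, 55)]
5. shoelace: 708.6249

Area of P1's cell: 708.6249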